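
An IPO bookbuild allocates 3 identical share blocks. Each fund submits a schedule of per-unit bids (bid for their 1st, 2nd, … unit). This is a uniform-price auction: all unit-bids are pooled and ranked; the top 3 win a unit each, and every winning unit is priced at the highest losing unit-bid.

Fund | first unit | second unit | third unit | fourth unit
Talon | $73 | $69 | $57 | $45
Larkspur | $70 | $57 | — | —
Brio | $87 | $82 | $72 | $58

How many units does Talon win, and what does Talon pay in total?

Talon: 1 unit, pays $72

All unit-bids, highest first — top 3: 87 (Brio-1), 82 (Brio-2), 73 (Talon-1)
Highest rejected unit-bid = $72.
Talon wins 1 unit(s) at $72 each.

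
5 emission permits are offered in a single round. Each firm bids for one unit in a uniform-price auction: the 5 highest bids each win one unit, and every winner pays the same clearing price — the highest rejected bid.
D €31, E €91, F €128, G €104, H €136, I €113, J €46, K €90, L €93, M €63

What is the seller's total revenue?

Total revenue: €455

Bids ranked high→low: 136 (H), 128 (F), 113 (I), 104 (G), 93 (L), 91 (E), 90 (K), …
The 5 highest are H, F, I, G, L.
Clearing price = highest rejected bid = €91.
Total revenue = 5 × €91 = €455.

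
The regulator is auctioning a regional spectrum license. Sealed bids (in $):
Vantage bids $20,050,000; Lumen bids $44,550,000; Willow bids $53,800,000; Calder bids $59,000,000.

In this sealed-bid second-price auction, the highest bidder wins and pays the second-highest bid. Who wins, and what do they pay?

Rule: the highest bidder wins and pays the second-highest bid.
Sorting bids: 59,000,000 (Calder) > 53,800,000 (Willow) > 44,550,000 (Lumen) > 20,050,000 (Vantage)
Calder is highest; pays the second-highest bid, $53,800,000.

Calder pays $53,800,000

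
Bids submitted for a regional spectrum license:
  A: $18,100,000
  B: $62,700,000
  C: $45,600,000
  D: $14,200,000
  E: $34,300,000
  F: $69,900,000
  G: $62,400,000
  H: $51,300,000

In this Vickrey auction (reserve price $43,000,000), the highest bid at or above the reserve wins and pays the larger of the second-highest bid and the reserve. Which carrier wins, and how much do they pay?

Vickrey auction (reserve price $43,000,000): the highest bid at or above the reserve wins and pays the larger of the second-highest bid and the reserve.
Bids in order: 69,900,000 (F) > 62,700,000 (B) > 62,400,000 (G) > 51,300,000 (H) > 45,600,000 (C) > 34,300,000 (E) > …
Highest eligible bid: F at $69,900,000.
Second-highest bid $62,700,000 exceeds the reserve $43,000,000 → payment $62,700,000.

F pays $62,700,000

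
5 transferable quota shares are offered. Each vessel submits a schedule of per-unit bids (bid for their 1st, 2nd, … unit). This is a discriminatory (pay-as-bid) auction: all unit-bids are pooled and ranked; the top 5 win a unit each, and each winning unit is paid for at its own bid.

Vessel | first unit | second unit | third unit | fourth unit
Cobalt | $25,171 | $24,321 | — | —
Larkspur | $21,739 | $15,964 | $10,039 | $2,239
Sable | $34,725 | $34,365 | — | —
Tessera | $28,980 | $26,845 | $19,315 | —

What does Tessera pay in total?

All unit-bids, highest first — top 5: 34,725 (Sable-1), 34,365 (Sable-2), 28,980 (Tessera-1), 26,845 (Tessera-2), 25,171 (Cobalt-1)
Next rejected bid: $24,321 (not a price — pay-as-bid).
Tessera's winning unit-bids: 28,980 + 26,845 = $55,825.

Tessera pays $55,825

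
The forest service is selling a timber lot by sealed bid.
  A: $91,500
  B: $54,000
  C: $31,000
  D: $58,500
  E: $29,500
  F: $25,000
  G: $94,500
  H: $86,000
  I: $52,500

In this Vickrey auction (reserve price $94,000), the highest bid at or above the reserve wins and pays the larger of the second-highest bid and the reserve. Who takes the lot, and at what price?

G pays $94,000

Vickrey auction (reserve price $94,000): the highest bid at or above the reserve wins and pays the larger of the second-highest bid and the reserve.
Bids in order: 94,500 (G) > 91,500 (A) > 86,000 (H) > 58,500 (D) > 54,000 (B) > 52,500 (I) > …
Highest eligible bid: G at $94,500.
Second-highest bid $91,500 is below the reserve $94,000, so the reserve binds → payment $94,000.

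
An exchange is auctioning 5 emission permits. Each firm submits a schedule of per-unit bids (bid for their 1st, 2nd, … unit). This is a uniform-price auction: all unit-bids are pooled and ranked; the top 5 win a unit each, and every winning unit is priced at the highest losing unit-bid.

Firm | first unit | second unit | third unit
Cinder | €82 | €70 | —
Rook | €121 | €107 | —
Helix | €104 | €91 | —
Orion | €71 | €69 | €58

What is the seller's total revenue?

All unit-bids, highest first — top 5: 121 (Rook-1), 107 (Rook-2), 104 (Helix-1), 91 (Helix-2), 82 (Cinder-1)
First bid not allocated: €71.
Allocation: Cinder 1, Helix 2, Rook 2. Every unit priced at €71.
Revenue = 5 × 71 = €355.

Total revenue: €355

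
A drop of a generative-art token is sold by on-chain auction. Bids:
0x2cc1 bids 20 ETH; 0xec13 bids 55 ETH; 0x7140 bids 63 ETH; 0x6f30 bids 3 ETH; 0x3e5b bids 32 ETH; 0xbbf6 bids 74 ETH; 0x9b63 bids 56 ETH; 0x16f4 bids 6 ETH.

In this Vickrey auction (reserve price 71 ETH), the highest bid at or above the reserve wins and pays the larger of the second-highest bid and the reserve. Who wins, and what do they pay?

0xbbf6 pays 71 ETH

Bids in order: 74 (0xbbf6) > 63 (0x7140) > 56 (0x9b63) > 55 (0xec13) > 32 (0x3e5b) > 20 (0x2cc1) > …
0xbbf6 has the top bid at or above the reserve (74 ETH).
max(second-highest 63 ETH, reserve 71 ETH) = 71 ETH.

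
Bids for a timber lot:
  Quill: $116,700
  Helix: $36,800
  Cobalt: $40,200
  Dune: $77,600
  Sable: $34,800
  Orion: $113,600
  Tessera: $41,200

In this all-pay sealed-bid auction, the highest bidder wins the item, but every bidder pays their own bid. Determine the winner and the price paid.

Quill pays $116,700

Rule: the highest bidder wins the item, but every bidder pays their own bid.
Sorting bids: 116,700 (Quill) > 113,600 (Orion) > 77,600 (Dune) > 41,200 (Tessera) > 40,200 (Cobalt) > 36,800 (Helix) > …
Quill is highest and takes the item; every bidder forfeits their bid.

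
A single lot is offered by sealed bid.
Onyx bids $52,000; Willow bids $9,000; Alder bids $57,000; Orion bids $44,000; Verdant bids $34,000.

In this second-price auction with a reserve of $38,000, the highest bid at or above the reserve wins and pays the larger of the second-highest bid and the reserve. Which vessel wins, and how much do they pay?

Alder pays $52,000

Bids ranked: 57,000 (Alder) > 52,000 (Onyx) > 44,000 (Orion) > 34,000 (Verdant) > 9,000 (Willow)
Highest eligible bid: Alder at $57,000.
Second-highest bid $52,000 exceeds the reserve $38,000 → payment $52,000.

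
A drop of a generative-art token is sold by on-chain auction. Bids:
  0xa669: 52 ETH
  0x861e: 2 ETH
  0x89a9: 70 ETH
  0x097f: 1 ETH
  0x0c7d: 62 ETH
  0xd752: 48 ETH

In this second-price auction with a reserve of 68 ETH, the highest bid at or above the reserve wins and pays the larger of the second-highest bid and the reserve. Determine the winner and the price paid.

0x89a9 pays 68 ETH

Sorting bids: 70 (0x89a9) > 62 (0x0c7d) > 52 (0xa669) > 48 (0xd752) > 2 (0x861e) > 1 (0x097f)
0x89a9 has the top bid at or above the reserve (70 ETH).
max(second-highest 62 ETH, reserve 68 ETH) = 68 ETH.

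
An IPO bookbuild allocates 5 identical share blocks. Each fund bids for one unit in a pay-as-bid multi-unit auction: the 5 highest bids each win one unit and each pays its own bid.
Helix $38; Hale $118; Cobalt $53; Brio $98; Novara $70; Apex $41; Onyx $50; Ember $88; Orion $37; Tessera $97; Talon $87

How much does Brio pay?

Ordering the bids: 118 (Hale), 98 (Brio), 97 (Tessera), 88 (Ember), 87 (Talon), 70 (Novara), 53 (Cobalt), …
Top 5: Hale, Brio, Tessera, Ember, Talon.
Brio wins → own bid $98.

Brio pays $98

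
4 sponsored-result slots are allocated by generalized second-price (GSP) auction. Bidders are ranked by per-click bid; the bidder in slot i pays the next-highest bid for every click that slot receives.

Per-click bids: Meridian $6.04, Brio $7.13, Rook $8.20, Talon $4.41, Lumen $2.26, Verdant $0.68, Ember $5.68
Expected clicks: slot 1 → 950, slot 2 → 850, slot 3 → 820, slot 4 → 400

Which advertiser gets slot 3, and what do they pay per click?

Ranked by bid: $8.20 (Rook) > $7.13 (Brio) > $6.04 (Meridian) > $5.68 (Ember) > $4.41 (Talon) > …
Slot 3 goes to the third-ranked bidder, Meridian, who pays the next bid down: $5.68/click.

Meridian; $5.68 per click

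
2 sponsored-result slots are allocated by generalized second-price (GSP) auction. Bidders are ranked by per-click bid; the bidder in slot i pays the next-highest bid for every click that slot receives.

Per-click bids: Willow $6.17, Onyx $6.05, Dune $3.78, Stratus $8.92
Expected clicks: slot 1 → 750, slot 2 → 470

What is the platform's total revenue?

Ranked by bid: $8.92 (Stratus) > $6.17 (Willow) > $6.05 (Onyx) > …
Slot 1: Stratus pays $6.17 × 750 = $4627.50
Slot 2: Willow pays $6.05 × 470 = $2843.50
Total = $7471.00

Total revenue: $7471.00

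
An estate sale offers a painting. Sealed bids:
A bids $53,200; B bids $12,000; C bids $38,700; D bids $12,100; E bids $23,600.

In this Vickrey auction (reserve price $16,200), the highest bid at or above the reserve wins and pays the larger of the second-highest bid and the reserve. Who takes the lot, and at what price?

Bids in order: 53,200 (A) > 38,700 (C) > 23,600 (E) > 12,100 (D) > 12,000 (B)
Highest eligible bid: A at $53,200.
max(second-highest $38,700, reserve $16,200) = $38,700; the reserve does not bind.

A pays $38,700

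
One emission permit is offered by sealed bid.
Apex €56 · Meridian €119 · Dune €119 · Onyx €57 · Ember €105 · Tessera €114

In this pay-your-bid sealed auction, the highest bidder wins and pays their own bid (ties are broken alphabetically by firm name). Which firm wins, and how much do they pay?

Bids ranked: 119 (Dune) > 119 (Meridian) > 114 (Tessera) > 105 (Ember) > 57 (Onyx) > 56 (Apex)
Dune and Meridian tie at €119; tie-break gives it to Dune.
First-price: Dune pays what they bid, €119.

Dune pays €119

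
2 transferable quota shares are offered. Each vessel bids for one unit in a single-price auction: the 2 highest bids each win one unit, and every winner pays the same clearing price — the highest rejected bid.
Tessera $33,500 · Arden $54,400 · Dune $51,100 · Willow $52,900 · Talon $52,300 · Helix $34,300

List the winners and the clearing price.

Arden, Willow; each pays $52,300

Ordering the bids: 54,400 (Arden), 52,900 (Willow), 52,300 (Talon), 51,100 (Dune), …
The 2 highest are Arden, Willow.
Clearing price = highest rejected bid = $52,300.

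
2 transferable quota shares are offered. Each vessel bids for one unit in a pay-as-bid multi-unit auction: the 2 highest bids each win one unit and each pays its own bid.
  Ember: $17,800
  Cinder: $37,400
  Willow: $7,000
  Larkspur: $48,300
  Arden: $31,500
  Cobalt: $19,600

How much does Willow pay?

Willow pays $0

Sorting: 48,300 (Larkspur), 37,400 (Cinder), 31,500 (Arden), 19,600 (Cobalt), …
Top 2: Larkspur, Cinder.
Willow does not win → $0.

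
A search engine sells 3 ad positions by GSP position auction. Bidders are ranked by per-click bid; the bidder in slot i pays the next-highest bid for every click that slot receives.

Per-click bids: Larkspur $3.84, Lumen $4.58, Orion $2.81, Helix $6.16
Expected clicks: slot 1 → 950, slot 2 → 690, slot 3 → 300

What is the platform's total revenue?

Total revenue: $7843.60

Ranked by bid: $6.16 (Helix) > $4.58 (Lumen) > $3.84 (Larkspur) > $2.81 (Orion)
Slot 1: Helix pays $4.58 × 950 = $4351.00
Slot 2: Lumen pays $3.84 × 690 = $2649.60
Slot 3: Larkspur pays $2.81 × 300 = $843.00
Total = $7843.60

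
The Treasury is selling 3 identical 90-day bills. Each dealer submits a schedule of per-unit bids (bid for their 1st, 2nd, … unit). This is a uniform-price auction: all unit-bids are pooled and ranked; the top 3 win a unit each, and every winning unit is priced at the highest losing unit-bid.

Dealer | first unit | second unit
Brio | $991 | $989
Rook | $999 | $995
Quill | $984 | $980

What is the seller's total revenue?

All unit-bids, highest first — top 3: 999 (Rook-1), 995 (Rook-2), 991 (Brio-1)
The (k+1)-th unit-bid is $989.
Allocation: Brio 1, Rook 2. Every unit priced at $989.
Revenue = 3 × 989 = $2,967.

Total revenue: $2,967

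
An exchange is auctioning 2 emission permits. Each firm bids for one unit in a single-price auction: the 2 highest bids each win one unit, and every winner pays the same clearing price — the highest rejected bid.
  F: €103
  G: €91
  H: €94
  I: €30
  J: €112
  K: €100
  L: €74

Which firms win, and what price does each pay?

J, F; each pays €100

Bids ranked high→low: 112 (J), 103 (F), 100 (K), 94 (H), …
Winners (2 units): J, F.
First losing bid is K's €100, which sets the uniform price.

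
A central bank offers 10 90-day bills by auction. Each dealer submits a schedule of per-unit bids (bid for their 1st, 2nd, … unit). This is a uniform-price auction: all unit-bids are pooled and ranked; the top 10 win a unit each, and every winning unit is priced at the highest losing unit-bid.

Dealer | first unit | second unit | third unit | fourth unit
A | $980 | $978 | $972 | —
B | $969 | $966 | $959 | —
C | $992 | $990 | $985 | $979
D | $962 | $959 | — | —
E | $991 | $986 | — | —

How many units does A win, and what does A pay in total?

A: 3 units, pays $2,898

Pooled unit-bids ranked (top 10): 992 (C-1), 991 (E-1), 990 (C-2), 986 (E-2), 985 (C-3), 980 (A-1), 979 (C-4), 978 (A-2), 972 (A-3), 969 (B-1)
First bid not allocated: $966.
A wins 3 unit(s) at $966 each.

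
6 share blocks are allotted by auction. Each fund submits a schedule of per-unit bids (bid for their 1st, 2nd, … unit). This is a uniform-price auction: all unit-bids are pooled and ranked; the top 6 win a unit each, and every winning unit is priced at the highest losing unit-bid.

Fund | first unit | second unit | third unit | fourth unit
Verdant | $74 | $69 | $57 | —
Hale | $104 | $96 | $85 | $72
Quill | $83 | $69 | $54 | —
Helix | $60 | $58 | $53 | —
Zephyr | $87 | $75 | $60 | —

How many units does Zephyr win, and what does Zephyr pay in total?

Pooled unit-bids ranked (top 6): 104 (Hale-1), 96 (Hale-2), 87 (Zephyr-1), 85 (Hale-3), 83 (Quill-1), 75 (Zephyr-2)
The (k+1)-th unit-bid is $74.
Zephyr wins 2 unit(s) at $74 each.

Zephyr: 2 units, pays $148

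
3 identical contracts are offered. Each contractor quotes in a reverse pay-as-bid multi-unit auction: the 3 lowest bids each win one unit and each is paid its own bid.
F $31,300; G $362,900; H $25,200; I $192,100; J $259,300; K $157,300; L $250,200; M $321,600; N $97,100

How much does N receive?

N is paid $97,100

Ordering the bids: 25,200 (H), 31,300 (F), 97,100 (N), 157,300 (K), 192,100 (I), …
Winners (3 units): H, F, N.
N wins → own bid $97,100.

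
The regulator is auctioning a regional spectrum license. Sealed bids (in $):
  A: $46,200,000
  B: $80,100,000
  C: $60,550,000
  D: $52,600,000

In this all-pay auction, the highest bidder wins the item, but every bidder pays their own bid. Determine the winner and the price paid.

B pays $80,100,000

Bids in order: 80,100,000 (B) > 60,550,000 (C) > 52,600,000 (D) > 46,200,000 (A)
B wins with the top bid; all bids are sunk regardless.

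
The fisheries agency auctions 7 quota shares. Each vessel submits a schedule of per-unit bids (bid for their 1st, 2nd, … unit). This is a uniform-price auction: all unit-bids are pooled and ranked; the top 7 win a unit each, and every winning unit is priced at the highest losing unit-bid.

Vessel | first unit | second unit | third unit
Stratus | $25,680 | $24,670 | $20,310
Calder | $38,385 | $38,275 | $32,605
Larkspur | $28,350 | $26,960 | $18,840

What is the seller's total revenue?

Total revenue: $142,170

Pooled unit-bids ranked (top 7): 38,385 (Calder-1), 38,275 (Calder-2), 32,605 (Calder-3), 28,350 (Larkspur-1), 26,960 (Larkspur-2), 25,680 (Stratus-1), 24,670 (Stratus-2)
The (k+1)-th unit-bid is $20,310.
Allocation: Calder 3, Larkspur 2, Stratus 2. Every unit priced at $20,310.
Revenue = 7 × 20,310 = $142,170.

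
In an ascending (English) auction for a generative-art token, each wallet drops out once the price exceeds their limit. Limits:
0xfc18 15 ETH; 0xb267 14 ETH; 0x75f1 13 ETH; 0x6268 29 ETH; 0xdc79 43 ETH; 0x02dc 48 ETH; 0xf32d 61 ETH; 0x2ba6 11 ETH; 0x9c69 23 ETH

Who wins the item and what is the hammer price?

0xf32d wins at 48 ETH

Sorting limits: 61 (0xf32d) > 48 (0x02dc) > 43 (0xdc79) > 29 (0x6268) > 23 (0x9c69) > 15 (0xfc18) > …
0x02dc is the last rival to drop out, at 48 ETH; 0xf32d remains and wins at that price.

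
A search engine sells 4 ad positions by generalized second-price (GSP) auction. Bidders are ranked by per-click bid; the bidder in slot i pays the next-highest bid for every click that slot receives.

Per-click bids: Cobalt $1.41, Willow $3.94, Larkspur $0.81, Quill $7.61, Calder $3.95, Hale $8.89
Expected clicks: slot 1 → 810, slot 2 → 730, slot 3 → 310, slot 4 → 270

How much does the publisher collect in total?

Total revenue: $10649.70

Ranked by bid: $8.89 (Hale) > $7.61 (Quill) > $3.95 (Calder) > $3.94 (Willow) > $1.41 (Cobalt) > …
Slot 1: Hale pays $7.61 × 810 = $6164.10
Slot 2: Quill pays $3.95 × 730 = $2883.50
Slot 3: Calder pays $3.94 × 310 = $1221.40
Slot 4: Willow pays $1.41 × 270 = $380.70
Total = $10649.70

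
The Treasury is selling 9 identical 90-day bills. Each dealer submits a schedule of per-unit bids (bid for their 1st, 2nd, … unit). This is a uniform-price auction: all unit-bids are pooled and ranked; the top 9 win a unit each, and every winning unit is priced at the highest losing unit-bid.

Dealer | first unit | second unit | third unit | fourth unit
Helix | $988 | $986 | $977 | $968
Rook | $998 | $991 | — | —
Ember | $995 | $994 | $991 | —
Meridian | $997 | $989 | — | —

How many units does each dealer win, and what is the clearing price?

All unit-bids, highest first — top 9: 998 (Rook-1), 997 (Meridian-1), 995 (Ember-1), 994 (Ember-2), 991 (Rook-2), 991 (Ember-3), 989 (Meridian-2), 988 (Helix-1), 986 (Helix-2)
The (k+1)-th unit-bid is $977.
Allocation: Ember 3, Helix 2, Meridian 2, Rook 2.

Ember 3, Helix 2, Meridian 2, Rook 2; clearing price $977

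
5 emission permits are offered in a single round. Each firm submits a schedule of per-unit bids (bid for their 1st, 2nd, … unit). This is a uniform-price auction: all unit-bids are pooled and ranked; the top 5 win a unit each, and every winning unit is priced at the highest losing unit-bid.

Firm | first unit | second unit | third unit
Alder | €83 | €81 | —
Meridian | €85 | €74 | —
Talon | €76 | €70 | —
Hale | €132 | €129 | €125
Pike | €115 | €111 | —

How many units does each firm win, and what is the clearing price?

Pooled unit-bids ranked (top 5): 132 (Hale-1), 129 (Hale-2), 125 (Hale-3), 115 (Pike-1), 111 (Pike-2)
First bid not allocated: €85.
Allocation: Hale 3, Pike 2.

Hale 3, Pike 2; clearing price €85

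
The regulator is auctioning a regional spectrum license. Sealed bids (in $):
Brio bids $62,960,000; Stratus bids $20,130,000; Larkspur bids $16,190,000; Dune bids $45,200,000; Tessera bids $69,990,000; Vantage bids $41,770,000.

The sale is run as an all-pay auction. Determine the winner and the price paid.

Tessera pays $69,990,000

Sorting bids: 69,990,000 (Tessera) > 62,960,000 (Brio) > 45,200,000 (Dune) > 41,770,000 (Vantage) > 20,130,000 (Stratus) > 16,190,000 (Larkspur)
Tessera wins with the top bid; all bids are sunk regardless.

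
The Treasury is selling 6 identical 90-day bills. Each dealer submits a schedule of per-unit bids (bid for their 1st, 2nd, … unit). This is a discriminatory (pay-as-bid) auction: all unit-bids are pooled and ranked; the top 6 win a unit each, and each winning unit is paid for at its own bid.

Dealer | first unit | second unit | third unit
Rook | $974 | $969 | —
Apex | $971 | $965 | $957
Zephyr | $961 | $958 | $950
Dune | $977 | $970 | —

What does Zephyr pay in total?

All unit-bids, highest first — top 6: 977 (Dune-1), 974 (Rook-1), 971 (Apex-1), 970 (Dune-2), 969 (Rook-2), 965 (Apex-2)
Next rejected bid: $961 (not a price — pay-as-bid).
Zephyr wins no units.

Zephyr pays $0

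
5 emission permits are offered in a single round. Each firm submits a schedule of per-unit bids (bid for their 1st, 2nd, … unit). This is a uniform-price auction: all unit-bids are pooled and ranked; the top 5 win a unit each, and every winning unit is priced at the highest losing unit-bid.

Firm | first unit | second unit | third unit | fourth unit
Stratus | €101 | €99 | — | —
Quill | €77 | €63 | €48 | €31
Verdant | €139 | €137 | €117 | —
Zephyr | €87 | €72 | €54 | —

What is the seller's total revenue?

Pooled unit-bids ranked (top 5): 139 (Verdant-1), 137 (Verdant-2), 117 (Verdant-3), 101 (Stratus-1), 99 (Stratus-2)
The (k+1)-th unit-bid is €87.
Allocation: Stratus 2, Verdant 3. Every unit priced at €87.
Revenue = 5 × 87 = €435.

Total revenue: €435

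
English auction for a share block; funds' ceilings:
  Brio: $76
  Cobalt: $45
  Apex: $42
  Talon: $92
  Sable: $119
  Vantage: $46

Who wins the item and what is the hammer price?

Open ascending-bid auction: the price rises until one bidder remains; the winner pays the price at which the last rival dropped out.
Sorting limits: 119 (Sable) > 92 (Talon) > 76 (Brio) > 46 (Vantage) > 45 (Cobalt) > 42 (Apex)
Bidding ends when Talon exits at $92; Sable takes it.

Sable wins at $92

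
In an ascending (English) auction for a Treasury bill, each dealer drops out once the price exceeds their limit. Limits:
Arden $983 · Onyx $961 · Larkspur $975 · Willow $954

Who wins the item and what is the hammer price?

Ascending (English) auction: the price rises until one bidder remains; the winner pays the price at which the last rival dropped out.
Sorting limits: 983 (Arden) > 975 (Larkspur) > 961 (Onyx) > 954 (Willow)
Once the price passes $975, only Arden is left; the hammer falls at Larkspur's limit of $975.

Arden wins at $975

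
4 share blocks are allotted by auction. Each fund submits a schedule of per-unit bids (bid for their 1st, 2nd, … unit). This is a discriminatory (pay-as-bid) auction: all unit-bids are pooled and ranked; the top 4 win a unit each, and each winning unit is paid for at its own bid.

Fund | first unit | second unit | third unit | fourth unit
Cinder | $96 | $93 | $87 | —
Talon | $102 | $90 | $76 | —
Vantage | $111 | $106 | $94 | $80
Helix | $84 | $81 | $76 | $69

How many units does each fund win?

Pooled unit-bids ranked (top 4): 111 (Vantage-1), 106 (Vantage-2), 102 (Talon-1), 96 (Cinder-1)
Next rejected bid: $94 (not a price — pay-as-bid).
Allocation: Cinder 1, Talon 1, Vantage 2.

Cinder 1, Talon 1, Vantage 2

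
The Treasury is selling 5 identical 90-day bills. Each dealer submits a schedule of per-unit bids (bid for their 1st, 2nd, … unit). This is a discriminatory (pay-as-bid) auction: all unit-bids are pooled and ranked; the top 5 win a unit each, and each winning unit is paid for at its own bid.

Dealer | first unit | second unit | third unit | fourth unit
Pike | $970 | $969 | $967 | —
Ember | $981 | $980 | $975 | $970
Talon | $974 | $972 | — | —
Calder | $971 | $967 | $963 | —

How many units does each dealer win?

All unit-bids, highest first — top 5: 981 (Ember-1), 980 (Ember-2), 975 (Ember-3), 974 (Talon-1), 972 (Talon-2)
Next rejected bid: $971 (not a price — pay-as-bid).
Allocation: Ember 3, Talon 2.

Ember 3, Talon 2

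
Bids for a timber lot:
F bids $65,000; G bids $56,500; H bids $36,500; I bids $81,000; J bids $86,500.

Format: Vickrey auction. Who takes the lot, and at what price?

J pays $81,000

Vickrey auction: the highest bidder wins and pays the second-highest bid.
Bids ranked: 86,500 (J) > 81,000 (I) > 65,000 (F) > 56,500 (G) > 36,500 (H)
Second-price: J pays I's bid of $81,000.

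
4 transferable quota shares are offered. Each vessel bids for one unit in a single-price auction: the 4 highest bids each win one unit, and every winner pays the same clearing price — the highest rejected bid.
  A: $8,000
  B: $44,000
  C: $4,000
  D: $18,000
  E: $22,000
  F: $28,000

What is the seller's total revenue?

Bids ranked high→low: 44,000 (B), 28,000 (F), 22,000 (E), 18,000 (D), 8,000 (A), 4,000 (C)
Winners (4 units): B, F, E, D.
Clearing price = highest rejected bid = $8,000.
Total revenue = 4 × $8,000 = $32,000.

Total revenue: $32,000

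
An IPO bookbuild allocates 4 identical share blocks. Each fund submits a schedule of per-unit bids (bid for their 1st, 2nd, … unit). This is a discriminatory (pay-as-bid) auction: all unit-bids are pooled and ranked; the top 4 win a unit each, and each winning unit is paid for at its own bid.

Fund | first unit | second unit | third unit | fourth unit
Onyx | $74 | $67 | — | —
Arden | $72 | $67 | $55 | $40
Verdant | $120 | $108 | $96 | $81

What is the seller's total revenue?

Total revenue: $405

Pooled unit-bids ranked (top 4): 120 (Verdant-1), 108 (Verdant-2), 96 (Verdant-3), 81 (Verdant-4)
Next rejected bid: $74 (not a price — pay-as-bid).
Each winning unit pays its own bid.
Revenue = 120 + 108 + 96 + 81 = $405.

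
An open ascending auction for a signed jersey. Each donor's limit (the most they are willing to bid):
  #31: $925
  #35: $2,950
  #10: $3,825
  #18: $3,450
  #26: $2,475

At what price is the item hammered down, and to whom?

Open ascending-bid auction: the price rises until one bidder remains; the winner pays the price at which the last rival dropped out.
Sorting limits: 3,825 (#10) > 3,450 (#18) > 2,950 (#35) > 2,475 (#26) > 925 (#31)
Bidding ends when #18 exits at $3,450; #10 takes it.

#10 wins at $3,450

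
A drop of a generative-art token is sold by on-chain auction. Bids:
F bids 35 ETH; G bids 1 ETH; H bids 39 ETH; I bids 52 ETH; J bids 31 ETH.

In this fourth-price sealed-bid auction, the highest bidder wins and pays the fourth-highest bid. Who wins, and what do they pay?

I pays 31 ETH

Sorting bids: 52 (I) > 39 (H) > 35 (F) > 31 (J) > 1 (G)
I wins; payment is bid #4 in the ranking = 31 ETH.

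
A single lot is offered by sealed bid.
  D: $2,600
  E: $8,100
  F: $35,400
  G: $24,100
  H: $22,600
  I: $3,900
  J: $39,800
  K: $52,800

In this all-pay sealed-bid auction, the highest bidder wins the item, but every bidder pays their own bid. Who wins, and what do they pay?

Bids ranked: 52,800 (K) > 39,800 (J) > 35,400 (F) > 24,100 (G) > 22,600 (H) > 8,100 (E) > …
K is highest and takes the item; every bidder forfeits their bid.

K pays $52,800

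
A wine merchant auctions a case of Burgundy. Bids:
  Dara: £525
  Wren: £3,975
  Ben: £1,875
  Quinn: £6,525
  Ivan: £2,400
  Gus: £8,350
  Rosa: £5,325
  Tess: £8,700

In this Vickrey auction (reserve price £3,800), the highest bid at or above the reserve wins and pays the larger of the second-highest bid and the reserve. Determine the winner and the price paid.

Tess pays £8,350

Vickrey auction (reserve price £3,800): the highest bid at or above the reserve wins and pays the larger of the second-highest bid and the reserve.
Bids ranked: 8,700 (Tess) > 8,350 (Gus) > 6,525 (Quinn) > 5,325 (Rosa) > 3,975 (Wren) > 2,400 (Ivan) > …
Tess has the top bid at or above the reserve (£8,700).
max(second-highest £8,350, reserve £3,800) = £8,350; the reserve does not bind.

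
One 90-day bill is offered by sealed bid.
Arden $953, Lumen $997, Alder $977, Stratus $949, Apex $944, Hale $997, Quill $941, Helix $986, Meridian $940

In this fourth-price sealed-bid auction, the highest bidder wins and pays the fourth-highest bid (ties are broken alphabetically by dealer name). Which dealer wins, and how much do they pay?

Bids ranked: 997 (Hale) > 997 (Lumen) > 986 (Helix) > 977 (Alder) > 953 (Arden) > 949 (Stratus) > …
Tie at $997 → Hale wins by tie-break.
Hale wins; payment is bid #4 in the ranking = $977.

Hale pays $977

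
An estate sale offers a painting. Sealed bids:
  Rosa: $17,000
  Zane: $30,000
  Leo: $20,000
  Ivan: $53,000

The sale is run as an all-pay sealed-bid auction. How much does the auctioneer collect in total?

Total revenue: $120,000

Rule: the highest bidder wins the item, but every bidder pays their own bid.
Bids ranked: 53,000 (Ivan) > 30,000 (Zane) > 20,000 (Leo) > 17,000 (Rosa)
Ivan wins with the top bid; all bids are sunk regardless.
Every bidder forfeits their bid regardless of winning.
Revenue = 17,000 + 30,000 + 20,000 + 53,000 = $120,000.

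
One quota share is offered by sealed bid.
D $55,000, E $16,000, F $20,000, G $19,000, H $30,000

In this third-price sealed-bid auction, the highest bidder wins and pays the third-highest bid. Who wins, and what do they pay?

D pays $20,000

Rule: the highest bidder wins and pays the third-highest bid.
Sorting bids: 55,000 (D) > 30,000 (H) > 20,000 (F) > 19,000 (G) > 16,000 (E)
D is highest; pays the third-highest bid, $20,000.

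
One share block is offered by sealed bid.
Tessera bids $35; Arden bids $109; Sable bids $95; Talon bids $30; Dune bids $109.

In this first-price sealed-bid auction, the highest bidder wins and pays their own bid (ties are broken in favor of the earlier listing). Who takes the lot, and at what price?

First-price sealed-bid auction: the highest bidder wins and pays their own bid.
Bids in order: 109 (Arden) > 109 (Dune) > 95 (Sable) > 35 (Tessera) > 30 (Talon)
Arden and Dune tie at $109; tie-break gives it to Arden.
First-price: Arden pays what they bid, $109.

Arden pays $109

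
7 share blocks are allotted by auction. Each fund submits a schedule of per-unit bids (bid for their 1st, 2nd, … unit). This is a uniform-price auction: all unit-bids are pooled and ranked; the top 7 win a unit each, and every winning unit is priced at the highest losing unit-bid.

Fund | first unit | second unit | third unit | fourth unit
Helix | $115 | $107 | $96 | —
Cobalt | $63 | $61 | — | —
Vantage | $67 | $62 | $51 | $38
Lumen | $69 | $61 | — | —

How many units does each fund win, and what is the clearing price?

All unit-bids, highest first — top 7: 115 (Helix-1), 107 (Helix-2), 96 (Helix-3), 69 (Lumen-1), 67 (Vantage-1), 63 (Cobalt-1), 62 (Vantage-2)
Highest rejected unit-bid = $61.
Allocation: Cobalt 1, Helix 3, Lumen 1, Vantage 2.

Cobalt 1, Helix 3, Lumen 1, Vantage 2; clearing price $61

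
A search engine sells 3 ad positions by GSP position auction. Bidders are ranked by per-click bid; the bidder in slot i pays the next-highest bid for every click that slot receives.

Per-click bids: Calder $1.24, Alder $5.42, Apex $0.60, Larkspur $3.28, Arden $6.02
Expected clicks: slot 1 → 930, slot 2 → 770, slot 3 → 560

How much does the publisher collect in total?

Ranked by bid: $6.02 (Arden) > $5.42 (Alder) > $3.28 (Larkspur) > $1.24 (Calder) > …
Slot 1: Arden pays $5.42 × 930 = $5040.60
Slot 2: Alder pays $3.28 × 770 = $2525.60
Slot 3: Larkspur pays $1.24 × 560 = $694.40
Total = $8260.60

Total revenue: $8260.60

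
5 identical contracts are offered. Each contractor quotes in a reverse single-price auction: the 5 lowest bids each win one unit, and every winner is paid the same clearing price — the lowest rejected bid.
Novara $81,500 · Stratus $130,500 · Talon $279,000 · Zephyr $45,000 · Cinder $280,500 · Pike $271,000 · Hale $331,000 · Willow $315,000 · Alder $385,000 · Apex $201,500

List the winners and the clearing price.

Zephyr, Novara, Stratus, Apex, Pike; each is paid $279,000

Sorting: 45,000 (Zephyr), 81,500 (Novara), 130,500 (Stratus), 201,500 (Apex), 271,000 (Pike), 279,000 (Talon), 280,500 (Cinder), …
The 5 lowest are Zephyr, Novara, Stratus, Apex, Pike.
Clearing price = lowest rejected bid = $279,000.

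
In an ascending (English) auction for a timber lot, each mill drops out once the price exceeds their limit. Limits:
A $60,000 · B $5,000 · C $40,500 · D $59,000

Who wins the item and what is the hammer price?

A wins at $59,000

Rule: the price rises until one bidder remains; the winner pays the price at which the last rival dropped out.
Limits in order: 60,000 (A) > 59,000 (D) > 40,500 (C) > 5,000 (B)
D is the last rival to drop out, at $59,000; A remains and wins at that price.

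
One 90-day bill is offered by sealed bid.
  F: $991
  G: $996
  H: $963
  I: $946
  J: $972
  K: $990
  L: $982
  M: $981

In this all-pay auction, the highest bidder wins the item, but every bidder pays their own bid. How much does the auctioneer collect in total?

Total revenue: $7,821

Bids ranked: 996 (G) > 991 (F) > 990 (K) > 982 (L) > 981 (M) > 972 (J) > …
Every bidder forfeits their bid regardless of winning.
Revenue = 991 + 996 + 963 + 946 + 972 + 990 + 982 + 981 = $7,821.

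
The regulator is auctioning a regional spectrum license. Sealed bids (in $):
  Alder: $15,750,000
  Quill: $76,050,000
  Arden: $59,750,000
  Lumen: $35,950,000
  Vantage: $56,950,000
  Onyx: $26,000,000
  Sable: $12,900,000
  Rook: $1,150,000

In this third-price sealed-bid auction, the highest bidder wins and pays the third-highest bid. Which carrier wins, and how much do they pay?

Rule: the highest bidder wins and pays the third-highest bid.
Bids ranked: 76,050,000 (Quill) > 59,750,000 (Arden) > 56,950,000 (Vantage) > 35,950,000 (Lumen) > 26,000,000 (Onyx) > 15,750,000 (Alder) > …
Quill wins; payment is bid #3 in the ranking = $56,950,000.

Quill pays $56,950,000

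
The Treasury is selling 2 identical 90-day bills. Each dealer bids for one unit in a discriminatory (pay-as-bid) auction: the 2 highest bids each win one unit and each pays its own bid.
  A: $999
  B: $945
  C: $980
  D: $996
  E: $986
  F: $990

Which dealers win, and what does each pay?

A $999, D $996

Bids ranked high→low: 999 (A), 996 (D), 990 (F), 986 (E), …
Top 2: A, D.
Each winner pays its own bid: A $999, D $996.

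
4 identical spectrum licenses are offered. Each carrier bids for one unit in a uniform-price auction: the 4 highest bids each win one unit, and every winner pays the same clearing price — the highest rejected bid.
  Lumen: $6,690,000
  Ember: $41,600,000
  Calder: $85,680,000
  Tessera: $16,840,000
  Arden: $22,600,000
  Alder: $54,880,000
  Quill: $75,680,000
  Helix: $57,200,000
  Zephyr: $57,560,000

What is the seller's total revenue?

Sorting: 85,680,000 (Calder), 75,680,000 (Quill), 57,560,000 (Zephyr), 57,200,000 (Helix), 54,880,000 (Alder), 41,600,000 (Ember), …
The 4 highest are Calder, Quill, Zephyr, Helix.
First losing bid is Alder's $54,880,000, which sets the uniform price.
Total revenue = 4 × $54,880,000 = $219,520,000.

Total revenue: $219,520,000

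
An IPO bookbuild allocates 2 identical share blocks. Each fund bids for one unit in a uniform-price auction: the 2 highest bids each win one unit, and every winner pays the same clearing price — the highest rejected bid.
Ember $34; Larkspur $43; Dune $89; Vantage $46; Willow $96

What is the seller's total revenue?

Total revenue: $92

Ordering the bids: 96 (Willow), 89 (Dune), 46 (Vantage), 43 (Larkspur), …
Top 2: Willow, Dune.
Clearing price = highest rejected bid = $46.
Total revenue = 2 × $46 = $92.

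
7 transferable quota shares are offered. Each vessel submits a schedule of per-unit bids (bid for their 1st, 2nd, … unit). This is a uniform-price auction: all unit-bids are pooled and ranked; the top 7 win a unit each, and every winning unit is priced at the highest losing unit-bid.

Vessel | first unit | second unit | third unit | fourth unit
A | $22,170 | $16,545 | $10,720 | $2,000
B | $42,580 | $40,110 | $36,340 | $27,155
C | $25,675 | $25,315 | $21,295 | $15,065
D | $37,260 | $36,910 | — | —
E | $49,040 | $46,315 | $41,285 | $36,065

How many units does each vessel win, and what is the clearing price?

All unit-bids, highest first — top 7: 49,040 (E-1), 46,315 (E-2), 42,580 (B-1), 41,285 (E-3), 40,110 (B-2), 37,260 (D-1), 36,910 (D-2)
The (k+1)-th unit-bid is $36,340.
Allocation: B 2, D 2, E 3.

B 2, D 2, E 3; clearing price $36,340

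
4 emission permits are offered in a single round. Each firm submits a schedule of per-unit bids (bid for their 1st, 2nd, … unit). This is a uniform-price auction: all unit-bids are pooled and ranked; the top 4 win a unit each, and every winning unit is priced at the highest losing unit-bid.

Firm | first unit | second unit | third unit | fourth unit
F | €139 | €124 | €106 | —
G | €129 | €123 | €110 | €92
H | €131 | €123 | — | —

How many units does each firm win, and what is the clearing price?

F 2, G 1, H 1; clearing price €123

All unit-bids, highest first — top 4: 139 (F-1), 131 (H-1), 129 (G-1), 124 (F-2)
Highest rejected unit-bid = €123.
Allocation: F 2, G 1, H 1.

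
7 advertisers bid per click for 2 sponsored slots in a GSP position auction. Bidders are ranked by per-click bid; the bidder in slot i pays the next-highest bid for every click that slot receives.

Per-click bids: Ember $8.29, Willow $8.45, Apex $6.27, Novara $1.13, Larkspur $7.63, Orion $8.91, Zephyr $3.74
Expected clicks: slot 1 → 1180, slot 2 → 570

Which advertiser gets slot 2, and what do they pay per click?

Ranked by bid: $8.91 (Orion) > $8.45 (Willow) > $8.29 (Ember) > …
Slot 2 goes to the second-ranked bidder, Willow, who pays the next bid down: $8.29/click.

Willow; $8.29 per click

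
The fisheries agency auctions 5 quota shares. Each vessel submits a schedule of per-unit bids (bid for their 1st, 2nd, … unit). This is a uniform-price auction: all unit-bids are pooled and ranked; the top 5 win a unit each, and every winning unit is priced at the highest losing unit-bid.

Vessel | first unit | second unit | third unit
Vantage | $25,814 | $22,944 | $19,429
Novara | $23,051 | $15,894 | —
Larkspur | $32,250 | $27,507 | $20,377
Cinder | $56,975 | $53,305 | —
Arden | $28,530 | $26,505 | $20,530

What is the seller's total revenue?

Pooled unit-bids ranked (top 5): 56,975 (Cinder-1), 53,305 (Cinder-2), 32,250 (Larkspur-1), 28,530 (Arden-1), 27,507 (Larkspur-2)
First bid not allocated: $26,505.
Allocation: Arden 1, Cinder 2, Larkspur 2. Every unit priced at $26,505.
Revenue = 5 × 26,505 = $132,525.

Total revenue: $132,525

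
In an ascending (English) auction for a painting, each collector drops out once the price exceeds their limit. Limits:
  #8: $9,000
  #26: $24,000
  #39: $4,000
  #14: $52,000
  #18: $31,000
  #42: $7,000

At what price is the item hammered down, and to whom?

#14 wins at $31,000

Ascending (English) auction: the price rises until one bidder remains; the winner pays the price at which the last rival dropped out.
Limits ranked: 52,000 (#14) > 31,000 (#18) > 24,000 (#26) > 9,000 (#8) > 7,000 (#42) > 4,000 (#39)
Bidding ends when #18 exits at $31,000; #14 takes it.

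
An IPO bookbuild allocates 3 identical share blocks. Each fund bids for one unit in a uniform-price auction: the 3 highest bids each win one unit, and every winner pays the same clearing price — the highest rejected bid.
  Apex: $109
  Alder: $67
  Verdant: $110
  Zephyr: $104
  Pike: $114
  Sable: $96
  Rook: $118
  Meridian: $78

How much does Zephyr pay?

Zephyr pays $0

Bids ranked high→low: 118 (Rook), 114 (Pike), 110 (Verdant), 109 (Apex), 104 (Zephyr), …
Top 3: Rook, Pike, Verdant.
Clearing price = highest rejected bid = $109.
Zephyr does not win → pays $0.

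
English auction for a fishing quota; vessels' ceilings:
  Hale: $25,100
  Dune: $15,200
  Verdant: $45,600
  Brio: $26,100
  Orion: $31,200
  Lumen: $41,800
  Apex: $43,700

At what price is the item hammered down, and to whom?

Verdant wins at $43,700

Rule: the price rises until one bidder remains; the winner pays the price at which the last rival dropped out.
Limits ranked: 45,600 (Verdant) > 43,700 (Apex) > 41,800 (Lumen) > 31,200 (Orion) > 26,100 (Brio) > 25,100 (Hale) > …
Apex is the last rival to drop out, at $43,700; Verdant remains and wins at that price.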